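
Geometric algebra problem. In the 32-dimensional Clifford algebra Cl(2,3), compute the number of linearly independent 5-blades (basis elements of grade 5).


Number of grade-k basis blades in Cl(p,q) with n = p + q is C(n, k).
n = 2 + 3 = 5
C(5, 5) = 5! / (5! * 0!)
= 120 / (120 * 1)
= 1


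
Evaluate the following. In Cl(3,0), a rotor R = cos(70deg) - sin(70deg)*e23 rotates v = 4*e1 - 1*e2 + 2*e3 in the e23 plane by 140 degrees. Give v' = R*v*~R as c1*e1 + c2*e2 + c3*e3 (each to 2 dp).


Rotor R = cos(70deg) - sin(70deg)*e23
Rotation angle theta = 2 * 70 = 140 degrees in the e23 plane (e2 -> e3).
The component perpendicular to the plane (e1) is invariant: v'_1 = v1 = 4.00
cos(140deg) = -0.7660, sin(140deg) = 0.6428
v'_2 = v2*cos(theta) - v3*sin(theta) = -1*(-0.7660) - 2*0.6428 = -0.52
v'_3 = v2*sin(theta) + v3*cos(theta) = -1*0.6428 + 2*(-0.7660) = -2.17
v' = 4.00*e1 - 0.52*e2 - 2.17*e3


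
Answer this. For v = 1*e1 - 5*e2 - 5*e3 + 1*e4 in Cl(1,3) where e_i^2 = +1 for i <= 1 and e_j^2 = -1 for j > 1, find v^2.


v^2 = sum of c_i^2 * e_i^2
Positive signature terms (e_i^2 = +1): 1^2 = 1
Negative signature terms (e_j^2 = -1): (-5)^2 + (-5)^2 + 1^2 = 51
v^2 = 1 - 51 = -50


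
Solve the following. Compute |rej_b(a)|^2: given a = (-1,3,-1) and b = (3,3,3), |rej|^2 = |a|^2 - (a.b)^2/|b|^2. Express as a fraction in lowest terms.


|a|^2 = (-1)^2 + 3^2 + (-1)^2 = 11
|b|^2 = 3^2 + 3^2 + 3^2 = 27
a . b = (-1)*3 + 3*3 + (-1)*3 = 3
(a.b)^2 = 3^2 = 9
|rej|^2 = 11 - 9/27
= (297 - 9)/27
= 288/27
In lowest terms: 32/3


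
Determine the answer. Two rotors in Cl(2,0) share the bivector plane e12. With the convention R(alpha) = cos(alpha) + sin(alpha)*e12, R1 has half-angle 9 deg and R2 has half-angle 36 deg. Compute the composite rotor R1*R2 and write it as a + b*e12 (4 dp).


Same-plane rotors commute and their half-angles add:
R1*R2 = cos(a1 + a2) + sin(a1 + a2)*e12.
a1 + a2 = 9 + 36 = 45 deg
cos(45 deg) = 0.7071
sin(45 deg) = 0.7071
R1*R2 = 0.7071 + 0.7071*e12


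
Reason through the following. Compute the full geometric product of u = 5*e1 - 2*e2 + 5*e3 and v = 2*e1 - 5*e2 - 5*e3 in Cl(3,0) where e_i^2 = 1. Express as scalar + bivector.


In Cl(3,0): e_i^2 = 1, e_ie_j = -e_je_i for i != j.
Scalar part = u . v = 5*2 + (-2)*(-5) + 5*(-5)
= 10 + 10 + (-25) = -5
e12 coeff = 5*(-5) - (-2)*2 = -25 - (-4) = -21
e13 coeff = 5*(-5) - 5*2 = -25 - 10 = -35
e23 coeff = (-2)*(-5) - 5*(-5) = 10 - (-25) = 35
uv = -5 - 21*e12 - 35*e13 + 35*e23


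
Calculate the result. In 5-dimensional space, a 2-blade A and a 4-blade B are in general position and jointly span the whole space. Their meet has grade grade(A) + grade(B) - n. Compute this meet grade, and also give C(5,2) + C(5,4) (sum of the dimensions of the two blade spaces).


Meet grade = grade(A) + grade(B) - n
= 2 + 4 - 5 = 1
C(5,2) = 10
C(5,4) = 5
dim_A + dim_B = 10 + 5 = 15


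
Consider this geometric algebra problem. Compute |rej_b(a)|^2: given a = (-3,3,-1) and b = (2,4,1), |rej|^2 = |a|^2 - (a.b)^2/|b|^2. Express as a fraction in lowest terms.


|a|^2 = (-3)^2 + 3^2 + (-1)^2 = 19
|b|^2 = 2^2 + 4^2 + 1^2 = 21
a . b = (-3)*2 + 3*4 + (-1)*1 = 5
(a.b)^2 = 5^2 = 25
|rej|^2 = 19 - 25/21
= (399 - 25)/21
= 374/21
In lowest terms: 374/21


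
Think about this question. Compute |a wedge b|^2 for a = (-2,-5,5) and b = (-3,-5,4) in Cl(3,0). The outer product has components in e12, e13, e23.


a wedge b = (a1*b2 - a2*b1)*e12 + (a1*b3 - a3*b1)*e13 + (a2*b3 - a3*b2)*e23
e12 coeff: (-2)*(-5) - (-5)*(-3) = 10 - 15 = -5
e13 coeff: (-2)*4 - 5*(-3) = -8 - (-15) = 7
e23 coeff: (-5)*4 - 5*(-5) = -20 - (-25) = 5
|a wedge b|^2 = (-5)^2 + 7^2 + 5^2
= 25 + 49 + 25
= 99


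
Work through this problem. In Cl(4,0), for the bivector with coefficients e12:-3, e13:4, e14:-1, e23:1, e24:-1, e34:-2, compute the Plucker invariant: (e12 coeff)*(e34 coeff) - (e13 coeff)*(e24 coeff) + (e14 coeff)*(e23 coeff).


Plucker relation: af - be + cd
a*f = (-3)*(-2) = 6
b*e = 4*(-1) = -4
c*d = (-1)*1 = -1
af - be + cd = 6 - (-4) + (-1)
= 9


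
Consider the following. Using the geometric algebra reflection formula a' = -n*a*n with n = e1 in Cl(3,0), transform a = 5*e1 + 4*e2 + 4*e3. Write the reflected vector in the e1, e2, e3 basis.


Reflection formula: a' = -n*a*n, with n = e1 (unit vector, n^2 = 1).
For reflection through hyperplane perp to e1:
The component along e1 flips sign, others stay.
a = (5, 4, 4)
a' = (-5, 4, 4)
a' = -5*e1 + 4*e2 + 4*e3


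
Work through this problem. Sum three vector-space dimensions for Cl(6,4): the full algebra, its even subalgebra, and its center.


n = 6 + 4 = 10
Total dim = 2^10 = 1024
Even subalgebra dim = 2^9 = 512
n is even, so center dim = 1
Sum = 1024 + 512 + 1 = 1537


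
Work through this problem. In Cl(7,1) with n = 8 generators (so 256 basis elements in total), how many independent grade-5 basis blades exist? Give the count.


Number of grade-k basis blades in Cl(p,q) with n = p + q is C(n, k).
n = 7 + 1 = 8
C(8, 5) = 8! / (5! * 3!)
= 40320 / (120 * 6)
= 56


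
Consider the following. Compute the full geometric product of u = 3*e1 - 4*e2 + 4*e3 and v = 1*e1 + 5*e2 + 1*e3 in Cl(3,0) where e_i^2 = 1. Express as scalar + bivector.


In Cl(3,0): e_i^2 = 1, e_ie_j = -e_je_i for i != j.
Scalar part = u . v = 3*1 + (-4)*5 + 4*1
= 3 + (-20) + 4 = -13
e12 coeff = 3*5 - (-4)*1 = 15 - (-4) = 19
e13 coeff = 3*1 - 4*1 = 3 - 4 = -1
e23 coeff = (-4)*1 - 4*5 = -4 - 20 = -24
uv = -13 + 19*e12 - 1*e13 - 24*e23


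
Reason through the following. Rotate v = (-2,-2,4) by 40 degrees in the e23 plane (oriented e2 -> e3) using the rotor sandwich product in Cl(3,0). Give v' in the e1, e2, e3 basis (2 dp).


Rotor R = cos(20deg) - sin(20deg)*e23
Rotation angle theta = 2 * 20 = 40 degrees in the e23 plane (e2 -> e3).
The component perpendicular to the plane (e1) is invariant: v'_1 = v1 = -2.00
cos(40deg) = 0.7660, sin(40deg) = 0.6428
v'_2 = v2*cos(theta) - v3*sin(theta) = -2*0.7660 - 4*0.6428 = -4.10
v'_3 = v2*sin(theta) + v3*cos(theta) = -2*0.6428 + 4*0.7660 = 1.78
v' = -2.00*e1 - 4.10*e2 + 1.78*e3


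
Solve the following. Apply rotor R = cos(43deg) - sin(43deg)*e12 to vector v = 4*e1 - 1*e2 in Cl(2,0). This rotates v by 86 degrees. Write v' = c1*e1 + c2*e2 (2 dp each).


Rotor R = cos(43deg) - sin(43deg)*e12
Rotation angle theta = 2 * 43 = 86 degrees
v' = R*v*~R rotates v by theta.
cos(86deg) = 0.0698, sin(86deg) = 0.9976
v'_1 = 4*cos(86deg) - (-1)*sin(86deg)
= 4*0.0698 - (-1)*0.9976
= 1.28
v'_2 = 4*sin(86deg) + (-1)*cos(86deg)
= 4*0.9976 + (-1)*0.0698
= 3.92
v' = 1.28*e1 + 3.92*e2


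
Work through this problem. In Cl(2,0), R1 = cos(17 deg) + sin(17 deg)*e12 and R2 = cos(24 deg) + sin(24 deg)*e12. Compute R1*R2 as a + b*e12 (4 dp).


Same-plane rotors commute and their half-angles add:
R1*R2 = cos(a1 + a2) + sin(a1 + a2)*e12.
a1 + a2 = 17 + 24 = 41 deg
cos(41 deg) = 0.7547
sin(41 deg) = 0.6561
R1*R2 = 0.7547 + 0.6561*e12


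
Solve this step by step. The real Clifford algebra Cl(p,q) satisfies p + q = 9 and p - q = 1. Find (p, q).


We need p + q = 9 and p - q = 1.
Adding: 2p = 9 + 1 = 10, so p = 5.
Then q = 9 - 5 = 4.
(p, q) = (5, 4)


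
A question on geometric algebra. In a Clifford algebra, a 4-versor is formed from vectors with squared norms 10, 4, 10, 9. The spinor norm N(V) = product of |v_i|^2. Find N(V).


Spinor norm N(V) = |v1|^2 * |v2|^2 * ... * |v4|^2
= 10 * 4 * 10 * 9
Running product: 10, 40, 400, 3600
N(V) = 3600


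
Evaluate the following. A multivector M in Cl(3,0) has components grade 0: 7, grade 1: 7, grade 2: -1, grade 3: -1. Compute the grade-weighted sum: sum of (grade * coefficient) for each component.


Grade-weighted sum = sum of grade_k * coefficient_k
0*7 = 0
1*7 = 7
2*(-1) = -2
3*(-1) = -3
Total = 0 + 7 + (-2) + (-3) = 2


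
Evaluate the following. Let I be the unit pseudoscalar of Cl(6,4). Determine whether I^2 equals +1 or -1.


The pseudoscalar I = e1...e_n (product of all n generators) of Cl(p,q) satisfies I^2 = (-1)^(q + n(n-1)/2).
p = 6, q = 4, n = p + q = 10
n(n-1)/2 = 10 * 9 / 2 = 45
Exponent = q + n(n-1)/2 = 4 + 45 = 49
I^2 = (-1)^49 = -1


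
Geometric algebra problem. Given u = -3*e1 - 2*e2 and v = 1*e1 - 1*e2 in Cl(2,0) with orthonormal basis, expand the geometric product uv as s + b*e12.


Expand: (-3*e1 - 2*e2)(1*e1 - 1*e2)
= (-3)*1*e1e1 + (-3)*(-1)*e1e2 + (-2)*1*e2e1 + (-2)*(-1)*e2e2
Using e1^2 = e2^2 = 1, e2e1 = -e1e2:
Scalar part s = (-3)*1 + (-2)*(-1) = -3 + 2 = -1
Bivector part b = (-3)*(-1) - (-2)*1 = 3 - (-2) = 5
uv = -1 + 5*e12


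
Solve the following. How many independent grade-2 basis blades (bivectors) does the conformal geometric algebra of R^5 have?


The conformal model of R^5 uses Cl(6,1) with m = 5 + 2 = 7 generators.
Number of grade-2 blades = C(m, 2) = C(7, 2)
= 7*6/2 = 21


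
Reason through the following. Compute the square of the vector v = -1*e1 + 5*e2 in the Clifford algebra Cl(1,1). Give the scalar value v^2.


v^2 = sum of c_i^2 * e_i^2
Positive signature terms (e_i^2 = +1): (-1)^2 = 1
Negative signature terms (e_j^2 = -1): 5^2 = 25
v^2 = 1 - 25 = -24


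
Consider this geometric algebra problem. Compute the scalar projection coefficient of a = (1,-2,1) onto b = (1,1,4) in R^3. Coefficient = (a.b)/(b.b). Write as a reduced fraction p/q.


Projection coefficient = (a . b) / (b . b)
a . b = 1*1 + (-2)*1 + 1*4
= 1 + (-2) + 4 = 3
b . b = 1^2 + 1^2 + 4^2
= 1 + 1 + 16 = 18
Coefficient = 3/18
In lowest terms: 1/6


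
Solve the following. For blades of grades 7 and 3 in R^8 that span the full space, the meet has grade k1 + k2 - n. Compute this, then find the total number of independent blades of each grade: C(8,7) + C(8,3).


Meet grade = grade(A) + grade(B) - n
= 7 + 3 - 8 = 2
C(8,7) = 8
C(8,3) = 56
dim_A + dim_B = 8 + 56 = 64


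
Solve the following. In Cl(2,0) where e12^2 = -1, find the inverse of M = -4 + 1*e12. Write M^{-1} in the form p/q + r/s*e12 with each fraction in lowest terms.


M = -4 + 1*e12, where e12^2 = -1.
Since M commutes with its reverse ~M = a - b*e12, M * ~M = a^2 - b^2*e12^2 = a^2 + b^2.
So M^{-1} = ~M / (a^2 + b^2) = (a - b*e12)/(a^2 + b^2).
a^2 + b^2 = 16 + 1 = 17
Scalar part = -4/17 = -4/17
Bivector coeff = -1/17 = -1/17
M^{-1} = -4/17 - 1/17*e12


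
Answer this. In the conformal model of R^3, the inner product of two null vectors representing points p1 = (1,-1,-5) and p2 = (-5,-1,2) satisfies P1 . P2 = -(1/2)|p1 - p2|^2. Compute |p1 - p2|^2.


p1 - p2 = (6, 0, -7)
|p1 - p2|^2 = 6^2 + 0^2 + (-7)^2
= 36 + 0 + 49
= 85


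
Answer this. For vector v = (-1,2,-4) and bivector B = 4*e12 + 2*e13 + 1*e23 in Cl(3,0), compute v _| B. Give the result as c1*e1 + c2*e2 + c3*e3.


Left contraction v _| B = <vB>_1 (grade-1 part of the geometric product vB).
Using e1_|e12 = e2, e2_|e12 = -e1, e1_|e13 = e3, e3_|e13 = -e1, e2_|e23 = e3, e3_|e23 = -e2:
e1 coeff: -v2*b12 - v3*b13 = -(2)*(4) - (-4)*(2) = 0
e2 coeff: v1*b12 - v3*b23 = (-1)*(4) - (-4)*(1) = 0
e3 coeff: v1*b13 + v2*b23 = (-1)*(2) + (2)*(1) = 0
v _| B = 0*e1 + 0*e2 + 0*e3


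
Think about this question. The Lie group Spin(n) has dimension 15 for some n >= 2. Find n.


dim Spin(n) = dim so(n) = n(n-1)/2.
Solve n(n-1)/2 = 15, i.e. n^2 - n - 30 = 0.
Discriminant = 1 + 8*15 = 121
n = (1 + sqrt(121))/2 = (1 + 11)/2 = 6


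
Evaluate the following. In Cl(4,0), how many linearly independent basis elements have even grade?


Even subalgebra dimension = 2^(n-1)
n = 4 + 0 = 4
2^(4 - 1) = 2^3 = 8
Verification: sum of C(4,k) for even k = 1 + 6 + 1 = 8
Result = 8


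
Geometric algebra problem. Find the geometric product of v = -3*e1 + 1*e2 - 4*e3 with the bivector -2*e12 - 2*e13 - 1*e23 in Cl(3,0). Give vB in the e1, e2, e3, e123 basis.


vB has grade-1 (vector) and grade-3 (trivector) parts: vB = (v _| B) + (v ^ B).
Vector part <vB>_1:
  e1: -v2*b12 - v3*b13 = -(1)*(-2) - (-4)*(-2) = -6
  e2: v1*b12 - v3*b23 = (-3)*(-2) - (-4)*(-1) = 2
  e3: v1*b13 + v2*b23 = (-3)*(-2) + (1)*(-1) = 5
Trivector part <vB>_3:
  e123: v1*b23 - v2*b13 + v3*b12 = (-3)*(-1) - (1)*(-2) + (-4)*(-2) = 13
vB = -6*e1 + 2*e2 + 5*e3 + 13*e123


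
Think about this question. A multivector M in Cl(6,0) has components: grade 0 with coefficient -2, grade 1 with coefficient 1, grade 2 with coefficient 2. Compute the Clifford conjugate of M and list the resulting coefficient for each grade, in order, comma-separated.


Clifford conjugate sign for grade k: (-1)^(k(k+1)/2)
Grade 0: (-1)^(0*1/2) = (-1)^0 = 1, coeff -2 -> -2
Grade 1: (-1)^(1*2/2) = (-1)^1 = -1, coeff 1 -> -1
Grade 2: (-1)^(2*3/2) = (-1)^3 = -1, coeff 2 -> -2
Conjugated coefficients: -2, -1, -2


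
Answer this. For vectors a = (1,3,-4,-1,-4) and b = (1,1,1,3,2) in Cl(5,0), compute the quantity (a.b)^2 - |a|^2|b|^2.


a . b = 1*1 + 3*1 + (-4)*1 + (-1)*3 + (-4)*2
= 1 + 3 + (-4) + (-3) + (-8) = -11
|a|^2 = 1^2 + 3^2 + (-4)^2 + (-1)^2 + (-4)^2 = 43
|b|^2 = 1^2 + 1^2 + 1^2 + 3^2 + 2^2 = 16
(a.b)^2 = (-11)^2 = 121
|a|^2 * |b|^2 = 43 * 16 = 688
Result = 121 - 688 = -567


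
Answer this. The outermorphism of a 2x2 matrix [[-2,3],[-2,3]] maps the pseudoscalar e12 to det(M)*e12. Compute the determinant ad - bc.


The outermorphism of a linear map f sends e1^e2 to f(e1)^f(e2).
f(e1) = -2*e1 - 2*e2
f(e2) = 3*e1 + 3*e2
f(e1) ^ f(e2) = (-2*e1 - 2*e2) ^ (3*e1 + 3*e2)
= (-2)*3*e12 + (-2)*3*e21
= (-6 - (-6))*e12
= 0*e12
Coefficient = 0


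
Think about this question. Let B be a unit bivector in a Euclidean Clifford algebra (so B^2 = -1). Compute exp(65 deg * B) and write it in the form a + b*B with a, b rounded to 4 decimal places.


For a unit bivector B with B^2 = -1, the exponential series gives
e^(theta*B) = cos(theta) + sin(theta)*B (the GA analogue of Euler's formula).
theta = 65 degrees = 1.134464 rad
cos(65 deg) = 0.4226
sin(65 deg) = 0.9063
exp(theta*B) = 0.4226 + 0.9063*B


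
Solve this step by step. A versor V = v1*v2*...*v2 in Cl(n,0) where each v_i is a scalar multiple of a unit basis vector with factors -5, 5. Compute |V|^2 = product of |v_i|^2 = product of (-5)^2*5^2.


Each vector v_i has |v_i|^2 = s_i^2
Squared scales: (-5)^2 = 25, 5^2 = 25
|V|^2 = 25 * 25
= 625


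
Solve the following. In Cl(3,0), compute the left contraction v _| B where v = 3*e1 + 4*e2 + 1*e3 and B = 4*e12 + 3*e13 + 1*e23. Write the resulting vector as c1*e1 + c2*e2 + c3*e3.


Left contraction v _| B = <vB>_1 (grade-1 part of the geometric product vB).
Using e1_|e12 = e2, e2_|e12 = -e1, e1_|e13 = e3, e3_|e13 = -e1, e2_|e23 = e3, e3_|e23 = -e2:
e1 coeff: -v2*b12 - v3*b13 = -(4)*(4) - (1)*(3) = -19
e2 coeff: v1*b12 - v3*b23 = (3)*(4) - (1)*(1) = 11
e3 coeff: v1*b13 + v2*b23 = (3)*(3) + (4)*(1) = 13
v _| B = -19*e1 + 11*e2 + 13*e3


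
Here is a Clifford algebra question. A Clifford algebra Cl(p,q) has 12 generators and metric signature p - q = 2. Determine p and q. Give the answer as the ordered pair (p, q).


We need p + q = 12 and p - q = 2.
Adding: 2p = 12 + 2 = 14, so p = 7.
Then q = 12 - 7 = 5.
(p, q) = (7, 5)


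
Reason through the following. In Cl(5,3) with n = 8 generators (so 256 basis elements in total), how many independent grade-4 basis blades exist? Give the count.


Number of grade-k basis blades in Cl(p,q) with n = p + q is C(n, k).
n = 5 + 3 = 8
C(8, 4) = 8! / (4! * 4!)
= 40320 / (24 * 24)
= 70


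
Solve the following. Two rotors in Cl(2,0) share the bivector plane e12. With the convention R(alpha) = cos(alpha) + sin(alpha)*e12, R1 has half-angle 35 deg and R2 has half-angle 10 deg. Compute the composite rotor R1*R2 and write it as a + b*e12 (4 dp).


Same-plane rotors commute and their half-angles add:
R1*R2 = cos(a1 + a2) + sin(a1 + a2)*e12.
a1 + a2 = 35 + 10 = 45 deg
cos(45 deg) = 0.7071
sin(45 deg) = 0.7071
R1*R2 = 0.7071 + 0.7071*e12


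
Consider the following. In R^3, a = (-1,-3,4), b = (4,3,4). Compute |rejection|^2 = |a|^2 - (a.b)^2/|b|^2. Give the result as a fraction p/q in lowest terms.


|a|^2 = (-1)^2 + (-3)^2 + 4^2 = 26
|b|^2 = 4^2 + 3^2 + 4^2 = 41
a . b = (-1)*4 + (-3)*3 + 4*4 = 3
(a.b)^2 = 3^2 = 9
|rej|^2 = 26 - 9/41
= (1066 - 9)/41
= 1057/41
In lowest terms: 1057/41


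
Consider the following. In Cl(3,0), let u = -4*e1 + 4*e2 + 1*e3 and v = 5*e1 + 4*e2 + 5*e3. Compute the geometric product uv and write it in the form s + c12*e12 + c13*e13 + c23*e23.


In Cl(3,0): e_i^2 = 1, e_ie_j = -e_je_i for i != j.
Scalar part = u . v = (-4)*5 + 4*4 + 1*5
= -20 + 16 + 5 = 1
e12 coeff = (-4)*4 - 4*5 = -16 - 20 = -36
e13 coeff = (-4)*5 - 1*5 = -20 - 5 = -25
e23 coeff = 4*5 - 1*4 = 20 - 4 = 16
uv = 1 - 36*e12 - 25*e13 + 16*e23


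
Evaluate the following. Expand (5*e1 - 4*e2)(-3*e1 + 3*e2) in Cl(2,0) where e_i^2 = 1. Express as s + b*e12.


Expand: (5*e1 - 4*e2)(-3*e1 + 3*e2)
= 5*(-3)*e1e1 + 5*3*e1e2 + (-4)*(-3)*e2e1 + (-4)*3*e2e2
Using e1^2 = e2^2 = 1, e2e1 = -e1e2:
Scalar part s = 5*(-3) + (-4)*3 = -15 + (-12) = -27
Bivector part b = 5*3 - (-4)*(-3) = 15 - 12 = 3
uv = -27 + 3*e12


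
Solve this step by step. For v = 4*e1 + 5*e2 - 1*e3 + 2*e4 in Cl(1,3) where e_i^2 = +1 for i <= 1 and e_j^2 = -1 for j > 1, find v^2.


v^2 = sum of c_i^2 * e_i^2
Positive signature terms (e_i^2 = +1): 4^2 = 16
Negative signature terms (e_j^2 = -1): 5^2 + (-1)^2 + 2^2 = 30
v^2 = 16 - 30 = -14


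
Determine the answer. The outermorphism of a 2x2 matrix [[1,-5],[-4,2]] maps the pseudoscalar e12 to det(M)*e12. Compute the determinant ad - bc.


The outermorphism of a linear map f sends e1^e2 to f(e1)^f(e2).
f(e1) = 1*e1 - 4*e2
f(e2) = -5*e1 + 2*e2
f(e1) ^ f(e2) = (1*e1 - 4*e2) ^ (-5*e1 + 2*e2)
= 1*2*e12 + (-4)*(-5)*e21
= (2 - 20)*e12
= -18*e12
Coefficient = -18


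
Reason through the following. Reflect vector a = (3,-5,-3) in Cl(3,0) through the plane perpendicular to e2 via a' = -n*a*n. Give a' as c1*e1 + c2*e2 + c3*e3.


Reflection formula: a' = -n*a*n, with n = e2 (unit vector, n^2 = 1).
For reflection through hyperplane perp to e2:
The component along e2 flips sign, others stay.
a = (3, -5, -3)
a' = (3, 5, -3)
a' = 3*e1 + 5*e2 - 3*e3


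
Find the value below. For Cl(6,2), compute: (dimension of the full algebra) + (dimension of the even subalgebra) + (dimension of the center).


n = 6 + 2 = 8
Total dim = 2^8 = 256
Even subalgebra dim = 2^7 = 128
n is even, so center dim = 1
Sum = 256 + 128 + 1 = 385


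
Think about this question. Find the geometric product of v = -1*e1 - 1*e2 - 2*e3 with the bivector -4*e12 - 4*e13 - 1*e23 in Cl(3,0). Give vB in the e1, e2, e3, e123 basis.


vB has grade-1 (vector) and grade-3 (trivector) parts: vB = (v _| B) + (v ^ B).
Vector part <vB>_1:
  e1: -v2*b12 - v3*b13 = -(-1)*(-4) - (-2)*(-4) = -12
  e2: v1*b12 - v3*b23 = (-1)*(-4) - (-2)*(-1) = 2
  e3: v1*b13 + v2*b23 = (-1)*(-4) + (-1)*(-1) = 5
Trivector part <vB>_3:
  e123: v1*b23 - v2*b13 + v3*b12 = (-1)*(-1) - (-1)*(-4) + (-2)*(-4) = 5
vB = -12*e1 + 2*e2 + 5*e3 + 5*e123


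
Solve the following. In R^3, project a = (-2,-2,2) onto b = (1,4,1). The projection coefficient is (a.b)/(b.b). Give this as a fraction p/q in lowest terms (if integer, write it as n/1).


Projection coefficient = (a . b) / (b . b)
a . b = (-2)*1 + (-2)*4 + 2*1
= -2 + (-8) + 2 = -8
b . b = 1^2 + 4^2 + 1^2
= 1 + 16 + 1 = 18
Coefficient = -8/18
In lowest terms: -4/9


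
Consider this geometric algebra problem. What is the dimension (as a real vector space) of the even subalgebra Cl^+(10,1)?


Even subalgebra dimension = 2^(n-1)
n = 10 + 1 = 11
2^(11 - 1) = 2^10 = 1024
Verification: sum of C(11,k) for even k = 1 + 55 + 330 + 462 + 165 + 11 = 1024
Result = 1024


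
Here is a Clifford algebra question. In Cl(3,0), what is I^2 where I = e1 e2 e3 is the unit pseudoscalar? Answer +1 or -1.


The pseudoscalar I = e1...e_n (product of all n generators) of Cl(p,q) satisfies I^2 = (-1)^(q + n(n-1)/2).
p = 3, q = 0, n = p + q = 3
n(n-1)/2 = 3 * 2 / 2 = 3
Exponent = q + n(n-1)/2 = 0 + 3 = 3
I^2 = (-1)^3 = -1


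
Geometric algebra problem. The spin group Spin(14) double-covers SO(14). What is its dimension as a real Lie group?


Spin(n) double-covers SO(n); both have Lie algebra so(n) of dimension n(n-1)/2.
n = 14
n(n-1) = 14 * 13 = 182
dim Spin(14) = 182/2 = 91


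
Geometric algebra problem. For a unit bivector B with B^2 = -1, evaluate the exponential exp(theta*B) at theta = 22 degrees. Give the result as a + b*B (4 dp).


For a unit bivector B with B^2 = -1, the exponential series gives
e^(theta*B) = cos(theta) + sin(theta)*B (the GA analogue of Euler's formula).
theta = 22 degrees = 0.383972 rad
cos(22 deg) = 0.9272
sin(22 deg) = 0.3746
exp(theta*B) = 0.9272 + 0.3746*B


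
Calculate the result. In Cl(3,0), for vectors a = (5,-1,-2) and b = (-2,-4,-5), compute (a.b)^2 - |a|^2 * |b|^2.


a . b = 5*(-2) + (-1)*(-4) + (-2)*(-5)
= -10 + 4 + 10 = 4
|a|^2 = 5^2 + (-1)^2 + (-2)^2 = 30
|b|^2 = (-2)^2 + (-4)^2 + (-5)^2 = 45
(a.b)^2 = 4^2 = 16
|a|^2 * |b|^2 = 30 * 45 = 1350
Result = 16 - 1350 = -1334


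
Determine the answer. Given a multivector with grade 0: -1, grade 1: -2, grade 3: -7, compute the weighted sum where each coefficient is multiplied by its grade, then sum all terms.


Grade-weighted sum = sum of grade_k * coefficient_k
0*(-1) = 0
1*(-2) = -2
3*(-7) = -21
Total = 0 + (-2) + (-21) = -23


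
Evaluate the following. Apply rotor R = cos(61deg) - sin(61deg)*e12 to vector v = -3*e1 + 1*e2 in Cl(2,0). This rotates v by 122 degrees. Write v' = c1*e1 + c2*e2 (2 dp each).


Rotor R = cos(61deg) - sin(61deg)*e12
Rotation angle theta = 2 * 61 = 122 degrees
v' = R*v*~R rotates v by theta.
cos(122deg) = -0.5299, sin(122deg) = 0.8480
v'_1 = -3*cos(122deg) - 1*sin(122deg)
= -3*(-0.5299) - 1*0.8480
= 0.74
v'_2 = -3*sin(122deg) + 1*cos(122deg)
= -3*0.8480 + 1*(-0.5299)
= -3.07
v' = 0.74*e1 - 3.07*e2


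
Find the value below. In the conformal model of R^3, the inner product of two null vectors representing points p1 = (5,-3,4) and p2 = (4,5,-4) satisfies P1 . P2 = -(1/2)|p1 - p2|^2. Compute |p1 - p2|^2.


p1 - p2 = (1, -8, 8)
|p1 - p2|^2 = 1^2 + (-8)^2 + 8^2
= 1 + 64 + 64
= 129


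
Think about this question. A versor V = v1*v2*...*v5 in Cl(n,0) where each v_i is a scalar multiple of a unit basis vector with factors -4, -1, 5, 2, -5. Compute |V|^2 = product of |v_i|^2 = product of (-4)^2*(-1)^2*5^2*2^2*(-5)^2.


Each vector v_i has |v_i|^2 = s_i^2
Squared scales: (-4)^2 = 16, (-1)^2 = 1, 5^2 = 25, 2^2 = 4, (-5)^2 = 25
|V|^2 = 16 * 1 * 25 * 4 * 25
= 40000


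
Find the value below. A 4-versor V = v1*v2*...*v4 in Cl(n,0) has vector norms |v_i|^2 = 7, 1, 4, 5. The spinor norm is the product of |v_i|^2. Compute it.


Spinor norm N(V) = |v1|^2 * |v2|^2 * ... * |v4|^2
= 7 * 1 * 4 * 5
Running product: 7, 7, 28, 140
N(V) = 140


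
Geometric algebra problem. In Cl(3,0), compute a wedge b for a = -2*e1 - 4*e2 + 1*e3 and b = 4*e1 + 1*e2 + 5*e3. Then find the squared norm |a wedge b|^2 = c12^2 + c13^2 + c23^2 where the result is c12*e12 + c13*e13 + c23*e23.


a wedge b = (a1*b2 - a2*b1)*e12 + (a1*b3 - a3*b1)*e13 + (a2*b3 - a3*b2)*e23
e12 coeff: (-2)*1 - (-4)*4 = -2 - (-16) = 14
e13 coeff: (-2)*5 - 1*4 = -10 - 4 = -14
e23 coeff: (-4)*5 - 1*1 = -20 - 1 = -21
|a wedge b|^2 = 14^2 + (-14)^2 + (-21)^2
= 196 + 196 + 441
= 833


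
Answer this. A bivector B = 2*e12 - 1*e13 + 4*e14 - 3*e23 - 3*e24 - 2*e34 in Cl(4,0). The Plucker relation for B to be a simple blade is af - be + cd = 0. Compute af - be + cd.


Plucker relation: af - be + cd
a*f = 2*(-2) = -4
b*e = (-1)*(-3) = 3
c*d = 4*(-3) = -12
af - be + cd = -4 - 3 + (-12)
= -19


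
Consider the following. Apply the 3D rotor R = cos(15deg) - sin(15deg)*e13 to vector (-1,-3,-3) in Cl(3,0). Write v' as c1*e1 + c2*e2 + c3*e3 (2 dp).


Rotor R = cos(15deg) - sin(15deg)*e13
Rotation angle theta = 2 * 15 = 30 degrees in the e13 plane (e1 -> e3).
The component perpendicular to the plane (e2) is invariant: v'_2 = v2 = -3.00
cos(30deg) = 0.8660, sin(30deg) = 0.5000
v'_1 = v1*cos(theta) - v3*sin(theta) = -1*0.8660 - (-3)*0.5000 = 0.63
v'_3 = v1*sin(theta) + v3*cos(theta) = -1*0.5000 + (-3)*0.8660 = -3.10
v' = 0.63*e1 - 3.00*e2 - 3.10*e3


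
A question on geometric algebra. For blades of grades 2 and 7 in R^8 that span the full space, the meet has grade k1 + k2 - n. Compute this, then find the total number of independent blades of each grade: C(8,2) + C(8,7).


Meet grade = grade(A) + grade(B) - n
= 2 + 7 - 8 = 1
C(8,2) = 28
C(8,7) = 8
dim_A + dim_B = 28 + 8 = 36


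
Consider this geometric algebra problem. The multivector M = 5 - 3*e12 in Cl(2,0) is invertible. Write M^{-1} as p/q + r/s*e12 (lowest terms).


M = 5 - 3*e12, where e12^2 = -1.
Since M commutes with its reverse ~M = a - b*e12, M * ~M = a^2 - b^2*e12^2 = a^2 + b^2.
So M^{-1} = ~M / (a^2 + b^2) = (a - b*e12)/(a^2 + b^2).
a^2 + b^2 = 25 + 9 = 34
Scalar part = 5/34 = 5/34
Bivector coeff = 3/34 = 3/34
M^{-1} = 5/34 + 3/34*e12


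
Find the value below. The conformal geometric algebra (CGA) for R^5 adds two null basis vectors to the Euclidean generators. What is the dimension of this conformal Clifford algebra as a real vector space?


The conformal model of R^5 uses Cl(6,1): the 5 Euclidean generators plus two extra orthogonal generators e+ (e+^2 = +1) and e- (e-^2 = -1), from which the null vectors e0, einf are built.
Number of generators m = 5 + 2 = 7.
dim Cl(p,q) = 2^m = 2^7 = 128


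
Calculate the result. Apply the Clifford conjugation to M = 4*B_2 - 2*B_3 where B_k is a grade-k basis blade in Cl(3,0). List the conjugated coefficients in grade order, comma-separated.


Clifford conjugate sign for grade k: (-1)^(k(k+1)/2)
Grade 2: (-1)^(2*3/2) = (-1)^3 = -1, coeff 4 -> -4
Grade 3: (-1)^(3*4/2) = (-1)^6 = 1, coeff -2 -> -2
Conjugated coefficients: -4, -2


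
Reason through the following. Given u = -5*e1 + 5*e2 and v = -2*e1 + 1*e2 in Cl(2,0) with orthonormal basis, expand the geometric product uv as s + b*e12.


Expand: (-5*e1 + 5*e2)(-2*e1 + 1*e2)
= (-5)*(-2)*e1e1 + (-5)*1*e1e2 + 5*(-2)*e2e1 + 5*1*e2e2
Using e1^2 = e2^2 = 1, e2e1 = -e1e2:
Scalar part s = (-5)*(-2) + 5*1 = 10 + 5 = 15
Bivector part b = (-5)*1 - 5*(-2) = -5 - (-10) = 5
uv = 15 + 5*e12


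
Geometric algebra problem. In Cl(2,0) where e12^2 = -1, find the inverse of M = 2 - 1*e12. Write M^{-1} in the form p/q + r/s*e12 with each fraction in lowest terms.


M = 2 - 1*e12, where e12^2 = -1.
Since M commutes with its reverse ~M = a - b*e12, M * ~M = a^2 - b^2*e12^2 = a^2 + b^2.
So M^{-1} = ~M / (a^2 + b^2) = (a - b*e12)/(a^2 + b^2).
a^2 + b^2 = 4 + 1 = 5
Scalar part = 2/5 = 2/5
Bivector coeff = 1/5 = 1/5
M^{-1} = 2/5 + 1/5*e12


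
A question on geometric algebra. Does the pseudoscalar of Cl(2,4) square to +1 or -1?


The pseudoscalar I = e1...e_n (product of all n generators) of Cl(p,q) satisfies I^2 = (-1)^(q + n(n-1)/2).
p = 2, q = 4, n = p + q = 6
n(n-1)/2 = 6 * 5 / 2 = 15
Exponent = q + n(n-1)/2 = 4 + 15 = 19
I^2 = (-1)^19 = -1


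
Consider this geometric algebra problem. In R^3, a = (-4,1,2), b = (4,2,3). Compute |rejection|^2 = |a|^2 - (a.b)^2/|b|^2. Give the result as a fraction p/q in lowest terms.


|a|^2 = (-4)^2 + 1^2 + 2^2 = 21
|b|^2 = 4^2 + 2^2 + 3^2 = 29
a . b = (-4)*4 + 1*2 + 2*3 = -8
(a.b)^2 = (-8)^2 = 64
|rej|^2 = 21 - 64/29
= (609 - 64)/29
= 545/29
In lowest terms: 545/29


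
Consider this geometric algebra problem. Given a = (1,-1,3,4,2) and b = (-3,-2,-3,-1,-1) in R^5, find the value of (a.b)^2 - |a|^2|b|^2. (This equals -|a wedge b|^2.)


a . b = 1*(-3) + (-1)*(-2) + 3*(-3) + 4*(-1) + 2*(-1)
= -3 + 2 + (-9) + (-4) + (-2) = -16
|a|^2 = 1^2 + (-1)^2 + 3^2 + 4^2 + 2^2 = 31
|b|^2 = (-3)^2 + (-2)^2 + (-3)^2 + (-1)^2 + (-1)^2 = 24
(a.b)^2 = (-16)^2 = 256
|a|^2 * |b|^2 = 31 * 24 = 744
Result = 256 - 744 = -488


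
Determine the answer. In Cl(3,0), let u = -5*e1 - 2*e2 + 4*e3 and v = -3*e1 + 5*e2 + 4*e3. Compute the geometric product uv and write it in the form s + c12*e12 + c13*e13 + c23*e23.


In Cl(3,0): e_i^2 = 1, e_ie_j = -e_je_i for i != j.
Scalar part = u . v = (-5)*(-3) + (-2)*5 + 4*4
= 15 + (-10) + 16 = 21
e12 coeff = (-5)*5 - (-2)*(-3) = -25 - 6 = -31
e13 coeff = (-5)*4 - 4*(-3) = -20 - (-12) = -8
e23 coeff = (-2)*4 - 4*5 = -8 - 20 = -28
uv = 21 - 31*e12 - 8*e13 - 28*e23


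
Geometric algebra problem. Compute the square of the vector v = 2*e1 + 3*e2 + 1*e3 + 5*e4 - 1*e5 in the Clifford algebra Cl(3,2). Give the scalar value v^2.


v^2 = sum of c_i^2 * e_i^2
Positive signature terms (e_i^2 = +1): 2^2 + 3^2 + 1^2 = 14
Negative signature terms (e_j^2 = -1): 5^2 + (-1)^2 = 26
v^2 = 14 - 26 = -12


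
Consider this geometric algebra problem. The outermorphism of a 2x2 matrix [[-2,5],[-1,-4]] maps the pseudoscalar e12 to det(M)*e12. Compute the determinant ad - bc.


The outermorphism of a linear map f sends e1^e2 to f(e1)^f(e2).
f(e1) = -2*e1 - 1*e2
f(e2) = 5*e1 - 4*e2
f(e1) ^ f(e2) = (-2*e1 - 1*e2) ^ (5*e1 - 4*e2)
= (-2)*(-4)*e12 + (-1)*5*e21
= (8 - (-5))*e12
= 13*e12
Coefficient = 13


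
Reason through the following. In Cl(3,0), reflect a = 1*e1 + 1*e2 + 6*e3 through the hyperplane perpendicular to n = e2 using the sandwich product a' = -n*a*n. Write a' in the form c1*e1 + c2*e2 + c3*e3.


Reflection formula: a' = -n*a*n, with n = e2 (unit vector, n^2 = 1).
For reflection through hyperplane perp to e2:
The component along e2 flips sign, others stay.
a = (1, 1, 6)
a' = (1, -1, 6)
a' = 1*e1 - 1*e2 + 6*e3


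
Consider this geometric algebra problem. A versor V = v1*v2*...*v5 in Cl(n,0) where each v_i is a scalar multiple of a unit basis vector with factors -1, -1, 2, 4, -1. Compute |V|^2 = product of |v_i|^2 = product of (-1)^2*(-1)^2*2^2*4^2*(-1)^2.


Each vector v_i has |v_i|^2 = s_i^2
Squared scales: (-1)^2 = 1, (-1)^2 = 1, 2^2 = 4, 4^2 = 16, (-1)^2 = 1
|V|^2 = 1 * 1 * 4 * 16 * 1
= 64


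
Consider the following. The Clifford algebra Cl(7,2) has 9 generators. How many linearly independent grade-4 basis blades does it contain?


Number of grade-k basis blades in Cl(p,q) with n = p + q is C(n, k).
n = 7 + 2 = 9
C(9, 4) = 9! / (4! * 5!)
= 362880 / (24 * 120)
= 126


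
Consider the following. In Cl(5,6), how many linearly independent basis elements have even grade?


Even subalgebra dimension = 2^(n-1)
n = 5 + 6 = 11
2^(11 - 1) = 2^10 = 1024
Verification: sum of C(11,k) for even k = 1 + 55 + 330 + 462 + 165 + 11 = 1024
Result = 1024


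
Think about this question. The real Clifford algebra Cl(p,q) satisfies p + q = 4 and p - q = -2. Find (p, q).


We need p + q = 4 and p - q = -2.
Adding: 2p = 4 + (-2) = 2, so p = 1.
Then q = 4 - 1 = 3.
(p, q) = (1, 3)


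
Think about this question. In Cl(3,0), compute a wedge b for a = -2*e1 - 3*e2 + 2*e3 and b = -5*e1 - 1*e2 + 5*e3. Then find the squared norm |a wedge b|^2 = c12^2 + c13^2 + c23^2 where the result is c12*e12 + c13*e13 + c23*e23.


a wedge b = (a1*b2 - a2*b1)*e12 + (a1*b3 - a3*b1)*e13 + (a2*b3 - a3*b2)*e23
e12 coeff: (-2)*(-1) - (-3)*(-5) = 2 - 15 = -13
e13 coeff: (-2)*5 - 2*(-5) = -10 - (-10) = 0
e23 coeff: (-3)*5 - 2*(-1) = -15 - (-2) = -13
|a wedge b|^2 = (-13)^2 + 0^2 + (-13)^2
= 169 + 0 + 169
= 338


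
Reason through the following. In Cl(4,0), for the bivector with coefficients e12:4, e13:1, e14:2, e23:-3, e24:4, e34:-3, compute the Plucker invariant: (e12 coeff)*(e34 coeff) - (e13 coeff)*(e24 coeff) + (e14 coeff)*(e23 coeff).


Plucker relation: af - be + cd
a*f = 4*(-3) = -12
b*e = 1*4 = 4
c*d = 2*(-3) = -6
af - be + cd = -12 - 4 + (-6)
= -22


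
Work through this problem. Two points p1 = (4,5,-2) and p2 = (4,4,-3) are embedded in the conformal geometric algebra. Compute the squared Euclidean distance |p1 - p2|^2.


p1 - p2 = (0, 1, 1)
|p1 - p2|^2 = 0^2 + 1^2 + 1^2
= 0 + 1 + 1
= 2


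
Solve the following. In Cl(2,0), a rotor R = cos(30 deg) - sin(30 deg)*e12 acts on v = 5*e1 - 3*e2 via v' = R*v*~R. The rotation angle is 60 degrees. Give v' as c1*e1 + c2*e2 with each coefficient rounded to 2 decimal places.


Rotor R = cos(30deg) - sin(30deg)*e12
Rotation angle theta = 2 * 30 = 60 degrees
v' = R*v*~R rotates v by theta.
cos(60deg) = 0.5000, sin(60deg) = 0.8660
v'_1 = 5*cos(60deg) - (-3)*sin(60deg)
= 5*0.5000 - (-3)*0.8660
= 5.10
v'_2 = 5*sin(60deg) + (-3)*cos(60deg)
= 5*0.8660 + (-3)*0.5000
= 2.83
v' = 5.10*e1 + 2.83*e2


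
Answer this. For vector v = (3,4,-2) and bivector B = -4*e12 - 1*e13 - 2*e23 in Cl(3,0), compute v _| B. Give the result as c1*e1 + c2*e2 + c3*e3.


Left contraction v _| B = <vB>_1 (grade-1 part of the geometric product vB).
Using e1_|e12 = e2, e2_|e12 = -e1, e1_|e13 = e3, e3_|e13 = -e1, e2_|e23 = e3, e3_|e23 = -e2:
e1 coeff: -v2*b12 - v3*b13 = -(4)*(-4) - (-2)*(-1) = 14
e2 coeff: v1*b12 - v3*b23 = (3)*(-4) - (-2)*(-2) = -16
e3 coeff: v1*b13 + v2*b23 = (3)*(-1) + (4)*(-2) = -11
v _| B = 14*e1 - 16*e2 - 11*e3


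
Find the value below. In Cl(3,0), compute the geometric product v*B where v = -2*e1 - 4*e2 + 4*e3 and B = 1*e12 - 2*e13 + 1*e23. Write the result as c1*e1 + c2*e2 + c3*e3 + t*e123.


vB has grade-1 (vector) and grade-3 (trivector) parts: vB = (v _| B) + (v ^ B).
Vector part <vB>_1:
  e1: -v2*b12 - v3*b13 = -(-4)*(1) - (4)*(-2) = 12
  e2: v1*b12 - v3*b23 = (-2)*(1) - (4)*(1) = -6
  e3: v1*b13 + v2*b23 = (-2)*(-2) + (-4)*(1) = 0
Trivector part <vB>_3:
  e123: v1*b23 - v2*b13 + v3*b12 = (-2)*(1) - (-4)*(-2) + (4)*(1) = -6
vB = 12*e1 - 6*e2 + 0*e3 - 6*e123


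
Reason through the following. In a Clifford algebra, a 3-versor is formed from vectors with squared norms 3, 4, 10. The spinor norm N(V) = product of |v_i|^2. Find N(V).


Spinor norm N(V) = |v1|^2 * |v2|^2 * ... * |v3|^2
= 3 * 4 * 10
Running product: 3, 12, 120
N(V) = 120


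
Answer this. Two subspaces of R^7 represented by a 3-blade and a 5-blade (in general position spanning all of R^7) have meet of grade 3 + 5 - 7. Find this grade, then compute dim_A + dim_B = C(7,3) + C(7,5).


Meet grade = grade(A) + grade(B) - n
= 3 + 5 - 7 = 1
C(7,3) = 35
C(7,5) = 21
dim_A + dim_B = 35 + 21 = 56


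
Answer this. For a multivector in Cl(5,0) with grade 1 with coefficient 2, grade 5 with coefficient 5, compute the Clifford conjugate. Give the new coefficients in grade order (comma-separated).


Clifford conjugate sign for grade k: (-1)^(k(k+1)/2)
Grade 1: (-1)^(1*2/2) = (-1)^1 = -1, coeff 2 -> -2
Grade 5: (-1)^(5*6/2) = (-1)^15 = -1, coeff 5 -> -5
Conjugated coefficients: -2, -5


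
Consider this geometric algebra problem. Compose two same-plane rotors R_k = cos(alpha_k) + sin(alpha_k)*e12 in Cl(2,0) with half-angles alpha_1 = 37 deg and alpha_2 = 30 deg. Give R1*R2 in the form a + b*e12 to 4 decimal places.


Same-plane rotors commute and their half-angles add:
R1*R2 = cos(a1 + a2) + sin(a1 + a2)*e12.
a1 + a2 = 37 + 30 = 67 deg
cos(67 deg) = 0.3907
sin(67 deg) = 0.9205
R1*R2 = 0.3907 + 0.9205*e12


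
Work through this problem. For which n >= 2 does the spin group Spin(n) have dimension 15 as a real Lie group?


dim Spin(n) = dim so(n) = n(n-1)/2.
Solve n(n-1)/2 = 15, i.e. n^2 - n - 30 = 0.
Discriminant = 1 + 8*15 = 121
n = (1 + sqrt(121))/2 = (1 + 11)/2 = 6


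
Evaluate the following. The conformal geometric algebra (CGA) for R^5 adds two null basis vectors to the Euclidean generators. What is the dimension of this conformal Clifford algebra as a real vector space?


The conformal model of R^5 uses Cl(6,1): the 5 Euclidean generators plus two extra orthogonal generators e+ (e+^2 = +1) and e- (e-^2 = -1), from which the null vectors e0, einf are built.
Number of generators m = 5 + 2 = 7.
dim Cl(p,q) = 2^m = 2^7 = 128


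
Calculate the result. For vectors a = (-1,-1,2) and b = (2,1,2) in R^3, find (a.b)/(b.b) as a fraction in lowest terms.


Projection coefficient = (a . b) / (b . b)
a . b = (-1)*2 + (-1)*1 + 2*2
= -2 + (-1) + 4 = 1
b . b = 2^2 + 1^2 + 2^2
= 4 + 1 + 4 = 9
Coefficient = 1/9
In lowest terms: 1/9


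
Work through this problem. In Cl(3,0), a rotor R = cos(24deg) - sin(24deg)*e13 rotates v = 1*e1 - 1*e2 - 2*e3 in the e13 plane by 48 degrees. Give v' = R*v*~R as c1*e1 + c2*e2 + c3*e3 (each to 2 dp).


Rotor R = cos(24deg) - sin(24deg)*e13
Rotation angle theta = 2 * 24 = 48 degrees in the e13 plane (e1 -> e3).
The component perpendicular to the plane (e2) is invariant: v'_2 = v2 = -1.00
cos(48deg) = 0.6691, sin(48deg) = 0.7431
v'_1 = v1*cos(theta) - v3*sin(theta) = 1*0.6691 - (-2)*0.7431 = 2.16
v'_3 = v1*sin(theta) + v3*cos(theta) = 1*0.7431 + (-2)*0.6691 = -0.60
v' = 2.16*e1 - 1.00*e2 - 0.60*e3


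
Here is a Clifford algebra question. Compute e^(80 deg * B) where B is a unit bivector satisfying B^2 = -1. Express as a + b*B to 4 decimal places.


For a unit bivector B with B^2 = -1, the exponential series gives
e^(theta*B) = cos(theta) + sin(theta)*B (the GA analogue of Euler's formula).
theta = 80 degrees = 1.396263 rad
cos(80 deg) = 0.1736
sin(80 deg) = 0.9848
exp(theta*B) = 0.1736 + 0.9848*B


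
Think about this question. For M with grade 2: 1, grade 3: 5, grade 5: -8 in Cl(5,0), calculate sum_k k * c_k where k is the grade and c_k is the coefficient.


Grade-weighted sum = sum of grade_k * coefficient_k
2*1 = 2
3*5 = 15
5*(-8) = -40
Total = 2 + 15 + (-40) = -23


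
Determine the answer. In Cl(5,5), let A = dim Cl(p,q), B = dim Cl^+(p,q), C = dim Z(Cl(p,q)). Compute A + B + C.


n = 5 + 5 = 10
Total dim = 2^10 = 1024
Even subalgebra dim = 2^9 = 512
n is even, so center dim = 1
Sum = 1024 + 512 + 1 = 1537


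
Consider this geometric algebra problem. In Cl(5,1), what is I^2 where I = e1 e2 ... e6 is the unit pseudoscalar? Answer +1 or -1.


The pseudoscalar I = e1...e_n (product of all n generators) of Cl(p,q) satisfies I^2 = (-1)^(q + n(n-1)/2).
p = 5, q = 1, n = p + q = 6
n(n-1)/2 = 6 * 5 / 2 = 15
Exponent = q + n(n-1)/2 = 1 + 15 = 16
I^2 = (-1)^16 = +1


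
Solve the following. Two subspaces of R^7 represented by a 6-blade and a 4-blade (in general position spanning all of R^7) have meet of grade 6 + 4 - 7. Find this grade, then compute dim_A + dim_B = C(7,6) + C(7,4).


Meet grade = grade(A) + grade(B) - n
= 6 + 4 - 7 = 3
C(7,6) = 7
C(7,4) = 35
dim_A + dim_B = 7 + 35 = 42


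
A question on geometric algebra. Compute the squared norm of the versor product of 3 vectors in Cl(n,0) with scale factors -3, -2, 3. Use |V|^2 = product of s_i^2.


Each vector v_i has |v_i|^2 = s_i^2
Squared scales: (-3)^2 = 9, (-2)^2 = 4, 3^2 = 9
|V|^2 = 9 * 4 * 9
= 324


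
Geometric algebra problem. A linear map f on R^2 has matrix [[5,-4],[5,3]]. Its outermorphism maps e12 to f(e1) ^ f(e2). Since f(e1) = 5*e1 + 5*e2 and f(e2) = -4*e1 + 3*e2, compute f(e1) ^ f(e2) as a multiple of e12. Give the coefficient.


The outermorphism of a linear map f sends e1^e2 to f(e1)^f(e2).
f(e1) = 5*e1 + 5*e2
f(e2) = -4*e1 + 3*e2
f(e1) ^ f(e2) = (5*e1 + 5*e2) ^ (-4*e1 + 3*e2)
= 5*3*e12 + 5*(-4)*e21
= (15 - (-20))*e12
= 35*e12
Coefficient = 35


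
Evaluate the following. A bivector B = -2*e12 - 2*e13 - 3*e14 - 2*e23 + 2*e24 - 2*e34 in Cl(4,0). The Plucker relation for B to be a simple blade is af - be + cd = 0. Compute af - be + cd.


Plucker relation: af - be + cd
a*f = (-2)*(-2) = 4
b*e = (-2)*2 = -4
c*d = (-3)*(-2) = 6
af - be + cd = 4 - (-4) + 6
= 14


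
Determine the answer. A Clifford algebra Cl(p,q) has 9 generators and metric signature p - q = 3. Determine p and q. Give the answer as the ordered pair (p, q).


We need p + q = 9 and p - q = 3.
Adding: 2p = 9 + 3 = 12, so p = 6.
Then q = 9 - 6 = 3.
(p, q) = (6, 3)


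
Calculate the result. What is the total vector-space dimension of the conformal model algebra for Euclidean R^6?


The conformal model of R^6 uses Cl(7,1): the 6 Euclidean generators plus two extra orthogonal generators e+ (e+^2 = +1) and e- (e-^2 = -1), from which the null vectors e0, einf are built.
Number of generators m = 6 + 2 = 8.
dim Cl(p,q) = 2^m = 2^8 = 256


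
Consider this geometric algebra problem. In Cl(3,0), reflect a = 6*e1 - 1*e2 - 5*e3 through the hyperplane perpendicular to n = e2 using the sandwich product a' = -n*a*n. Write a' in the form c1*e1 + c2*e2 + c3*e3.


Reflection formula: a' = -n*a*n, with n = e2 (unit vector, n^2 = 1).
For reflection through hyperplane perp to e2:
The component along e2 flips sign, others stay.
a = (6, -1, -5)
a' = (6, 1, -5)
a' = 6*e1 + 1*e2 - 5*e3
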